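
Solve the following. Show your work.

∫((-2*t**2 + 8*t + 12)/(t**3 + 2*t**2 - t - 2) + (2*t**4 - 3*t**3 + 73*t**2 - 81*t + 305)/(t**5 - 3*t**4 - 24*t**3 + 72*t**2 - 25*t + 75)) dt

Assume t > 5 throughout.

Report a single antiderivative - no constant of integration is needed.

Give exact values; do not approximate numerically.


Step 1. Rewrite: now ∫((-2*t**2 + 8*t + 12)/(t**3 + 2*t**2 - t - 2)) dt + ∫((2*t**4 - 3*t**3 + 73*t**2 - 81*t + 305)/(t**5 - 3*t**4 - 24*t**3 + 72*t**2 - 25*t + 75)) dt.
Step 2. Decompose ∫((-2*t**2 + 8*t + 12)/(t**3 + 2*t**2 - t - 2)) dt by partial fractions, (-2*t**2 + 8*t + 12)/(t**3 + 2*t**2 - t - 2) = -4/(t + 2) - 1/(t + 1) + 3/(t - 1): now ∫((2*t**4 - 3*t**3 + 73*t**2 - 81*t + 305)/(t**5 - 3*t**4 - 24*t**3 + 72*t**2 - 25*t + 75)) dt + ∫(3/(t - 1)) dt + ∫(-1/(t + 1)) dt + ∫(-4/(t + 2)) dt.
Step 3. Evaluate the standard form [assuming t > -2]: now -4*log(t + 2) + ∫((2*t**4 - 3*t**3 + 73*t**2 - 81*t + 305)/(t**5 - 3*t**4 - 24*t**3 + 72*t**2 - 25*t + 75)) dt + ∫(3/(t - 1)) dt + ∫(-1/(t + 1)) dt.
Step 4. Evaluate the standard form [assuming t > 1]: now 3*log(t - 1) - 4*log(t + 2) + ∫((2*t**4 - 3*t**3 + 73*t**2 - 81*t + 305)/(t**5 - 3*t**4 - 24*t**3 + 72*t**2 - 25*t + 75)) dt + ∫(-1/(t + 1)) dt.
Step 5. Evaluate the standard form [assuming t > -1]: now 3*log(t - 1) - log(t + 1) - 4*log(t + 2) + ∫((2*t**4 - 3*t**3 + 73*t**2 - 81*t + 305)/(t**5 - 3*t**4 - 24*t**3 + 72*t**2 - 25*t + 75)) dt.
Step 6. Decompose ∫((2*t**4 - 3*t**3 + 73*t**2 - 81*t + 305)/(t**5 - 3*t**4 - 24*t**3 + 72*t**2 - 25*t + 75)) dt by partial fractions, (2*t**4 - 3*t**3 + 73*t**2 - 81*t + 305)/(t**5 - 3*t**4 - 24*t**3 + 72*t**2 - 25*t + 75) = 3/(t**2 + 1) + 2/(t + 5) - 5/(t - 3) + 5/(t - 5): now 3*log(t - 1) - log(t + 1) - 4*log(t + 2) + ∫(5/(t - 5)) dt + ∫(-5/(t - 3)) dt + ∫(2/(t + 5)) dt + ∫(3/(t**2 + 1)) dt.
Step 7. Evaluate the standard form [assuming t > 5]: now 5*log(t - 5) + 3*log(t - 1) - log(t + 1) - 4*log(t + 2) + ∫(-5/(t - 3)) dt + ∫(2/(t + 5)) dt + ∫(3/(t**2 + 1)) dt.
Step 8. Evaluate the standard form [assuming t > 3]: now 5*log(t - 5) - 5*log(t - 3) + 3*log(t - 1) - log(t + 1) - 4*log(t + 2) + ∫(2/(t + 5)) dt + ∫(3/(t**2 + 1)) dt.
Step 9. Evaluate the standard form [assuming t > -5]: now 5*log(t - 5) - 5*log(t - 3) + 3*log(t - 1) - log(t + 1) - 4*log(t + 2) + 2*log(t + 5) + ∫(3/(t**2 + 1)) dt.
Step 10. Evaluate the standard form: now 5*log(t - 5) - 5*log(t - 3) + 3*log(t - 1) - log(t + 1) - 4*log(t + 2) + 2*log(t + 5) + 3*atan(t).
Answer: 5*log(t - 5) - 5*log(t - 3) + 3*log(t - 1) - log(t + 1) - 4*log(t + 2) + 2*log(t + 5) + 3*atan(t).


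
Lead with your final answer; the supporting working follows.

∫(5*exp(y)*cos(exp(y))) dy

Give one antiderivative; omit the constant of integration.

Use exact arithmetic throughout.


The answer is 5*sin(exp(y)).
Step 1. Substitute u = exp(y), turning ∫(5*exp(y)*cos(exp(y))) dy into ∫(5*cos(u)) du: now ∫(5*cos(u)) du.
Step 2. Evaluate the standard form: now 5*sin(u).
Step 3. Substitute back u = exp(y): now 5*sin(exp(y)).
Answer: 5*sin(exp(y)).


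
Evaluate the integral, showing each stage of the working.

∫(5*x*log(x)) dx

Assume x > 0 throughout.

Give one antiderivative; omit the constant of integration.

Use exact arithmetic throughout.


Step 1. Integrate ∫(5*x*log(x)) dx by parts with u = log(x), dv = (5*x) dx, so v = 5*x**2/2 [assuming x > 0]: now 5*x**2*log(x)/2 + ∫(-5*x/2) dx.
Step 2. Evaluate the standard form: now 5*x**2*log(x)/2 - 5*x**2/4.
Answer: 5*x**2*log(x)/2 - 5*x**2/4.


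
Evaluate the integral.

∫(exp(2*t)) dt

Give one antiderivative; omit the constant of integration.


Answer: exp(2*t)/2.


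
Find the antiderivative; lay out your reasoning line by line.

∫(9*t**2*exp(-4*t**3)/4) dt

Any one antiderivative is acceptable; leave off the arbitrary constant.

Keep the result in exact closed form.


Step 1. Substitute u = t**3, turning ∫(9*t**2*exp(-4*t**3)/4) dt into ∫(3*exp(-4*u)/4) du: now ∫(3*exp(-4*u)/4) du.
Step 2. Evaluate the standard form: now -3*exp(-4*u)/16.
Step 3. Substitute back u = t**3: now -3*exp(-4*t**3)/16.
Answer: -3*exp(-4*t**3)/16.


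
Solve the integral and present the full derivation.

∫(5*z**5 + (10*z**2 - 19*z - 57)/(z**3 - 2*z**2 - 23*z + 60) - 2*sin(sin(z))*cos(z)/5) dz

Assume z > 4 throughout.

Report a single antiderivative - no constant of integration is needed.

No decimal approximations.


Step 1. Rewrite: now ∫(5*z**5) dz + ∫((10*z**2 - 19*z - 57)/(z**3 - 2*z**2 - 23*z + 60)) dz + ∫(-2*sin(sin(z))*cos(z)/5) dz.
Step 2. Decompose ∫((10*z**2 - 19*z - 57)/(z**3 - 2*z**2 - 23*z + 60)) dz by partial fractions, (10*z**2 - 19*z - 57)/(z**3 - 2*z**2 - 23*z + 60) = 4/(z + 5) + 3/(z - 3) + 3/(z - 4): now ∫(5*z**5) dz + ∫(-2*sin(sin(z))*cos(z)/5) dz + ∫(3/(z - 4)) dz + ∫(3/(z - 3)) dz + ∫(4/(z + 5)) dz.
Step 3. Evaluate the standard form [assuming z > 3]: now 3*log(z - 3) + ∫(5*z**5) dz + ∫(-2*sin(sin(z))*cos(z)/5) dz + ∫(3/(z - 4)) dz + ∫(4/(z + 5)) dz.
Step 4. Evaluate the standard form [assuming z > -5]: now 3*log(z - 3) + 4*log(z + 5) + ∫(5*z**5) dz + ∫(-2*sin(sin(z))*cos(z)/5) dz + ∫(3/(z - 4)) dz.
Step 5. Evaluate the standard form [assuming z > 4]: now 3*log(z - 4) + 3*log(z - 3) + 4*log(z + 5) + ∫(5*z**5) dz + ∫(-2*sin(sin(z))*cos(z)/5) dz.
Step 6. Evaluate the standard form: now 5*z**6/6 + 3*log(z - 4) + 3*log(z - 3) + 4*log(z + 5) + ∫(-2*sin(sin(z))*cos(z)/5) dz.
Step 7. Substitute u = sin(z), turning ∫(-2*sin(sin(z))*cos(z)/5) dz into ∫(-2*sin(u)/5) du: now 5*z**6/6 + 3*log(z - 4) + 3*log(z - 3) + 4*log(z + 5) + ∫(-2*sin(u)/5) du.
Step 8. Evaluate the standard form: now 5*z**6/6 + 3*log(z - 4) + 3*log(z - 3) + 4*log(z + 5) + 2*cos(u)/5.
Step 9. Substitute back u = sin(z): now 5*z**6/6 + 3*log(z - 4) + 3*log(z - 3) + 4*log(z + 5) + 2*cos(sin(z))/5.
Answer: 5*z**6/6 + 3*log(z - 4) + 3*log(z - 3) + 4*log(z + 5) + 2*cos(sin(z))/5.


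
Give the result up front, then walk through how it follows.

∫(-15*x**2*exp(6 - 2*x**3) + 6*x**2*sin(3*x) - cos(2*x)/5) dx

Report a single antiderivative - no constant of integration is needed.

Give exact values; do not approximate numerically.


The answer is -2*x**2*cos(3*x) + 4*x*sin(3*x)/3 + 5*exp(6 - 2*x**3)/2 - sin(2*x)/10 + 4*cos(3*x)/9.
Step 1. Rewrite: now ∫(-15*x**2*exp(6 - 2*x**3)) dx + ∫(6*x**2*sin(3*x)) dx + ∫(-cos(2*x)/5) dx.
Step 2. Substitute u = x**3 - 3, turning ∫(-15*x**2*exp(6 - 2*x**3)) dx into ∫(-5*exp(-2*u)) du: now ∫(6*x**2*sin(3*x)) dx + ∫(-5*exp(-2*u)) du + ∫(-cos(2*x)/5) dx.
Step 3. Evaluate the standard form: now ∫(6*x**2*sin(3*x)) dx + ∫(-cos(2*x)/5) dx + 5*exp(-2*u)/2.
Step 4. Substitute back u = x**3 - 3: now 5*exp(6 - 2*x**3)/2 + ∫(6*x**2*sin(3*x)) dx + ∫(-cos(2*x)/5) dx.
Step 5. Evaluate the standard form: now 5*exp(6 - 2*x**3)/2 - sin(2*x)/10 + ∫(6*x**2*sin(3*x)) dx.
Step 6. Integrate ∫(6*x**2*sin(3*x)) dx by parts with u = x**2, dv = (6*sin(3*x)) dx, so v = -2*cos(3*x): now -2*x**2*cos(3*x) + 5*exp(6 - 2*x**3)/2 - sin(2*x)/10 + ∫(4*x*cos(3*x)) dx.
Step 7. Integrate ∫(4*x*cos(3*x)) dx by parts with u = x, dv = (4*cos(3*x)) dx, so v = 4*sin(3*x)/3: now -2*x**2*cos(3*x) + 4*x*sin(3*x)/3 + 5*exp(6 - 2*x**3)/2 - sin(2*x)/10 + ∫(-4*sin(3*x)/3) dx.
Step 8. Evaluate the standard form: now -2*x**2*cos(3*x) + 4*x*sin(3*x)/3 + 5*exp(6 - 2*x**3)/2 - sin(2*x)/10 + 4*cos(3*x)/9.
Answer: -2*x**2*cos(3*x) + 4*x*sin(3*x)/3 + 5*exp(6 - 2*x**3)/2 - sin(2*x)/10 + 4*cos(3*x)/9.


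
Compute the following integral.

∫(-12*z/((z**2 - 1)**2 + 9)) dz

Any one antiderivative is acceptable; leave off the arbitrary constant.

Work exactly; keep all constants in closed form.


Answer: -2*atan(z**2/3 - 1/3).


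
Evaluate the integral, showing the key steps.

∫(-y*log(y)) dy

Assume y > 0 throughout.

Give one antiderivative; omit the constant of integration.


Step 1. Integrate ∫(-y*log(y)) dy by parts with u = log(y), dv = (-y) dy, so v = -y**2/2 [assuming y > 0]: now -y**2*log(y)/2 + ∫(y/2) dy.
Step 2. Evaluate the standard form: now -y**2*log(y)/2 + y**2/4.
Answer: -y**2*log(y)/2 + y**2/4.


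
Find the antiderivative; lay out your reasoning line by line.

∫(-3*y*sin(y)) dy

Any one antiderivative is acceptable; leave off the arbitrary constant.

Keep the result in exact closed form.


Step 1. Integrate ∫(-3*y*sin(y)) dy by parts with u = y, dv = (-3*sin(y)) dy, so v = 3*cos(y): now 3*y*cos(y) + ∫(-3*cos(y)) dy.
Step 2. Evaluate the standard form: now 3*y*cos(y) - 3*sin(y).
Answer: 3*y*cos(y) - 3*sin(y).


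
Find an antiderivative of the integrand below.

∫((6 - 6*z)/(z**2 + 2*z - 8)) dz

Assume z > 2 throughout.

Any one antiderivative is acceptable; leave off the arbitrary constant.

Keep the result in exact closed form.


Answer: -log(z - 2) - 5*log(z + 4).


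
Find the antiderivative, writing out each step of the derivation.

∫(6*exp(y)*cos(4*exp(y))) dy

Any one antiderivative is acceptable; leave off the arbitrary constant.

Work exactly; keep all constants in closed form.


Step 1. Substitute u = exp(y), turning ∫(6*exp(y)*cos(4*exp(y))) dy into ∫(6*cos(4*u)) du: now ∫(6*cos(4*u)) du.
Step 2. Evaluate the standard form: now 3*sin(4*u)/2.
Step 3. Substitute back u = exp(y): now 3*sin(4*exp(y))/2.
Answer: 3*sin(4*exp(y))/2.


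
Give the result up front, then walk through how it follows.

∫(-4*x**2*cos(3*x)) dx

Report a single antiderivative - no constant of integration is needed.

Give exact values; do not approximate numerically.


The answer is -4*x**2*sin(3*x)/3 - 8*x*cos(3*x)/9 + 8*sin(3*x)/27.
Step 1. Integrate ∫(-4*x**2*cos(3*x)) dx by parts with u = x**2, dv = (-4*cos(3*x)) dx, so v = -4*sin(3*x)/3: now -4*x**2*sin(3*x)/3 + ∫(8*x*sin(3*x)/3) dx.
Step 2. Integrate ∫(8*x*sin(3*x)/3) dx by parts with u = x, dv = (8*sin(3*x)/3) dx, so v = -8*cos(3*x)/9: now -4*x**2*sin(3*x)/3 - 8*x*cos(3*x)/9 + ∫(8*cos(3*x)/9) dx.
Step 3. Evaluate the standard form: now -4*x**2*sin(3*x)/3 - 8*x*cos(3*x)/9 + 8*sin(3*x)/27.
Answer: -4*x**2*sin(3*x)/3 - 8*x*cos(3*x)/9 + 8*sin(3*x)/27.


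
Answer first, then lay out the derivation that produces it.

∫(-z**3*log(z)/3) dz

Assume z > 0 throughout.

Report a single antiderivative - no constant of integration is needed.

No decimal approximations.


The answer is -z**4*log(z)/12 + z**4/48.
Step 1. Integrate ∫(-z**3*log(z)/3) dz by parts with u = log(z), dv = (-z**3/3) dz, so v = -z**4/12 [assuming z > 0]: now -z**4*log(z)/12 + ∫(z**3/12) dz.
Step 2. Evaluate the standard form: now -z**4*log(z)/12 + z**4/48.
Answer: -z**4*log(z)/12 + z**4/48.


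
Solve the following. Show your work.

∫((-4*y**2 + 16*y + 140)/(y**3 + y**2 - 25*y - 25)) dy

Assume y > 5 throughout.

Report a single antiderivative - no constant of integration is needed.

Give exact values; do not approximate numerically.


Step 1. Decompose ∫((-4*y**2 + 16*y + 140)/(y**3 + y**2 - 25*y - 25)) dy by partial fractions, (-4*y**2 + 16*y + 140)/(y**3 + y**2 - 25*y - 25) = -1/(y + 5) - 5/(y + 1) + 2/(y - 5): now ∫(2/(y - 5)) dy + ∫(-5/(y + 1)) dy + ∫(-1/(y + 5)) dy.
Step 2. Evaluate the standard form [assuming y > -1]: now -5*log(y + 1) + ∫(2/(y - 5)) dy + ∫(-1/(y + 5)) dy.
Step 3. Evaluate the standard form [assuming y > -5]: now -5*log(y + 1) - log(y + 5) + ∫(2/(y - 5)) dy.
Step 4. Evaluate the standard form [assuming y > 5]: now 2*log(y - 5) - 5*log(y + 1) - log(y + 5).
Answer: 2*log(y - 5) - 5*log(y + 1) - log(y + 5).


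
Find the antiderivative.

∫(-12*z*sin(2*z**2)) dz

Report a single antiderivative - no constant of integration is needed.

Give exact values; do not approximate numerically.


Answer: 3*cos(2*z**2).


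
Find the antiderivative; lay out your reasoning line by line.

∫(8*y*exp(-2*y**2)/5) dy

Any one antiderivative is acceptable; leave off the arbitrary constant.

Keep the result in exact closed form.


Step 1. Substitute u = y**2, turning ∫(8*y*exp(-2*y**2)/5) dy into ∫(4*exp(-2*u)/5) du: now ∫(4*exp(-2*u)/5) du.
Step 2. Evaluate the standard form: now -2*exp(-2*u)/5.
Step 3. Substitute back u = y**2: now -2*exp(-2*y**2)/5.
Answer: -2*exp(-2*y**2)/5.


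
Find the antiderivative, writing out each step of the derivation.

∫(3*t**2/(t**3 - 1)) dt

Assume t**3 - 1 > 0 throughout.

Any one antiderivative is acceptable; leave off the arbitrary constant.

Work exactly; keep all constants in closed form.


Step 1. Substitute u = t**3 - 1, turning ∫(3*t**2/(t**3 - 1)) dt into ∫(1/u) du: now ∫(1/u) du.
Step 2. Evaluate the standard form [assuming u > 0]: now log(u).
Step 3. Substitute back u = t**3 - 1: now log(t**3 - 1).
Answer: log(t**3 - 1).


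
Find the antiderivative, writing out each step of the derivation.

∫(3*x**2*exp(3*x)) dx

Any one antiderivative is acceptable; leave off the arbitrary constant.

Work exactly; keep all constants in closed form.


Step 1. Integrate ∫(3*x**2*exp(3*x)) dx by parts with u = x**2, dv = (3*exp(3*x)) dx, so v = exp(3*x): now x**2*exp(3*x) + ∫(-2*x*exp(3*x)) dx.
Step 2. Integrate ∫(-2*x*exp(3*x)) dx by parts with u = x, dv = (-2*exp(3*x)) dx, so v = -2*exp(3*x)/3: now x**2*exp(3*x) - 2*x*exp(3*x)/3 + ∫(2*exp(3*x)/3) dx.
Step 3. Evaluate the standard form: now x**2*exp(3*x) - 2*x*exp(3*x)/3 + 2*exp(3*x)/9.
Answer: x**2*exp(3*x) - 2*x*exp(3*x)/3 + 2*exp(3*x)/9.


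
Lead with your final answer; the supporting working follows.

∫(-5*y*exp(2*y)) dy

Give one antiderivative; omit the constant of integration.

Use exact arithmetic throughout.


The answer is -5*y*exp(2*y)/2 + 5*exp(2*y)/4.
Step 1. Integrate ∫(-5*y*exp(2*y)) dy by parts with u = y, dv = (-5*exp(2*y)) dy, so v = -5*exp(2*y)/2: now -5*y*exp(2*y)/2 + ∫(5*exp(2*y)/2) dy.
Step 2. Evaluate the standard form: now -5*y*exp(2*y)/2 + 5*exp(2*y)/4.
Answer: -5*y*exp(2*y)/2 + 5*exp(2*y)/4.


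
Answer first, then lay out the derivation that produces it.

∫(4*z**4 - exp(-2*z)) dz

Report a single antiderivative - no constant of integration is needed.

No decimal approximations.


The answer is 4*z**5/5 + exp(-2*z)/2.
Step 1. Rewrite: now ∫(4*z**4) dz + ∫(-exp(-2*z)) dz.
Step 2. Evaluate the standard form: now 4*z**5/5 + ∫(-exp(-2*z)) dz.
Step 3. Evaluate the standard form: now 4*z**5/5 + exp(-2*z)/2.
Answer: 4*z**5/5 + exp(-2*z)/2.


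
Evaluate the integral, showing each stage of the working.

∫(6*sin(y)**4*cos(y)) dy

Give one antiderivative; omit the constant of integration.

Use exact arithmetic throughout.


Step 1. Substitute u = sin(y), turning ∫(6*sin(y)**4*cos(y)) dy into ∫(6*u**4) du: now ∫(6*u**4) du.
Step 2. Evaluate the standard form: now 6*u**5/5.
Step 3. Substitute back u = sin(y): now 6*sin(y)**5/5.
Answer: 6*sin(y)**5/5.


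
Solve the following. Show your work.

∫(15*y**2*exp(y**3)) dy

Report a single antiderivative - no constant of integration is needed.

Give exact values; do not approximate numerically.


Step 1. Substitute u = y**3, turning ∫(15*y**2*exp(y**3)) dy into ∫(5*exp(u)) du: now ∫(5*exp(u)) du.
Step 2. Evaluate the standard form: now 5*exp(u).
Step 3. Substitute back u = y**3: now 5*exp(y**3).
Answer: 5*exp(y**3).


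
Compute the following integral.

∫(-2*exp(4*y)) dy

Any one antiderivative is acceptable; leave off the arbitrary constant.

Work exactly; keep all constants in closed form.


Answer: -exp(4*y)/2.


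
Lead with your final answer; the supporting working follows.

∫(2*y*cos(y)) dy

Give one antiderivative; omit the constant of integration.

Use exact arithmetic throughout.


The answer is 2*y*sin(y) + 2*cos(y).
Step 1. Integrate ∫(2*y*cos(y)) dy by parts with u = y, dv = (2*cos(y)) dy, so v = 2*sin(y): now 2*y*sin(y) + ∫(-2*sin(y)) dy.
Step 2. Evaluate the standard form: now 2*y*sin(y) + 2*cos(y).
Answer: 2*y*sin(y) + 2*cos(y).


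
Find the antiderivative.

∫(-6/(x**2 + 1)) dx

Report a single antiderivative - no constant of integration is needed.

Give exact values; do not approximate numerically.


Answer: -6*atan(x).


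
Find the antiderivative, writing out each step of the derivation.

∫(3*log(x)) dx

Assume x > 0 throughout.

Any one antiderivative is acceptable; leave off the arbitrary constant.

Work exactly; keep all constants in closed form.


Step 1. Integrate ∫(3*log(x)) dx by parts with u = log(x), dv = (3) dx, so v = 3*x [assuming x > 0]: now 3*x*log(x) + ∫(-3) dx.
Step 2. Evaluate the standard form: now 3*x*log(x) - 3*x.
Answer: 3*x*log(x) - 3*x.


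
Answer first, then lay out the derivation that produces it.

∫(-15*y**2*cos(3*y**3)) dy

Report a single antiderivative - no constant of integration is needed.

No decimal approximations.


The answer is -5*sin(3*y**3)/3.
Step 1. Substitute u = y**3, turning ∫(-15*y**2*cos(3*y**3)) dy into ∫(-5*cos(3*u)) du: now ∫(-5*cos(3*u)) du.
Step 2. Evaluate the standard form: now -5*sin(3*u)/3.
Step 3. Substitute back u = y**3: now -5*sin(3*y**3)/3.
Answer: -5*sin(3*y**3)/3.


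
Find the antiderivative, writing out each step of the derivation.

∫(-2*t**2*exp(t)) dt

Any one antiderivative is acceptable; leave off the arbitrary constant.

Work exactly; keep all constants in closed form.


Step 1. Integrate ∫(-2*t**2*exp(t)) dt by parts with u = t**2, dv = (-2*exp(t)) dt, so v = -2*exp(t): now -2*t**2*exp(t) + ∫(4*t*exp(t)) dt.
Step 2. Integrate ∫(4*t*exp(t)) dt by parts with u = t, dv = (4*exp(t)) dt, so v = 4*exp(t): now -2*t**2*exp(t) + 4*t*exp(t) + ∫(-4*exp(t)) dt.
Step 3. Evaluate the standard form: now -2*t**2*exp(t) + 4*t*exp(t) - 4*exp(t).
Answer: -2*t**2*exp(t) + 4*t*exp(t) - 4*exp(t).


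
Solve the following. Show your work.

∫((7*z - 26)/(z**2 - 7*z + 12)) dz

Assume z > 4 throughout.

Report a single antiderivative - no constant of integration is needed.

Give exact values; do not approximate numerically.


Step 1. Decompose ∫((7*z - 26)/(z**2 - 7*z + 12)) dz by partial fractions, (7*z - 26)/(z**2 - 7*z + 12) = 5/(z - 3) + 2/(z - 4): now ∫(2/(z - 4)) dz + ∫(5/(z - 3)) dz.
Step 2. Evaluate the standard form [assuming z > 3]: now 5*log(z - 3) + ∫(2/(z - 4)) dz.
Step 3. Evaluate the standard form [assuming z > 4]: now 2*log(z - 4) + 5*log(z - 3).
Answer: 2*log(z - 4) + 5*log(z - 3).


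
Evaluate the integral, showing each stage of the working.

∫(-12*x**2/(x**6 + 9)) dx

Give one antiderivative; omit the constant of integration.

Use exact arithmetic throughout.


Step 1. Substitute u = x**3, turning ∫(-12*x**2/(x**6 + 9)) dx into ∫(-4/(u**2 + 9)) du: now ∫(-4/(u**2 + 9)) du.
Step 2. Evaluate the standard form: now -4*atan(u/3)/3.
Step 3. Substitute back u = x**3: now -4*atan(x**3/3)/3.
Answer: -4*atan(x**3/3)/3.


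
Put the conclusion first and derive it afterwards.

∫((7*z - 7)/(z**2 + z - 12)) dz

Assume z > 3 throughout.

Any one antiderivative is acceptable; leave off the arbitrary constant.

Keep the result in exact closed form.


The answer is 2*log(z - 3) + 5*log(z + 4).
Step 1. Decompose ∫((7*z - 7)/(z**2 + z - 12)) dz by partial fractions, (7*z - 7)/(z**2 + z - 12) = 5/(z + 4) + 2/(z - 3): now ∫(2/(z - 3)) dz + ∫(5/(z + 4)) dz.
Step 2. Evaluate the standard form [assuming z > -4]: now 5*log(z + 4) + ∫(2/(z - 3)) dz.
Step 3. Evaluate the standard form [assuming z > 3]: now 2*log(z - 3) + 5*log(z + 4).
Answer: 2*log(z - 3) + 5*log(z + 4).


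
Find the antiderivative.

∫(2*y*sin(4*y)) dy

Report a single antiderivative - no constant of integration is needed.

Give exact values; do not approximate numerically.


Answer: -y*cos(4*y)/2 + sin(4*y)/8.


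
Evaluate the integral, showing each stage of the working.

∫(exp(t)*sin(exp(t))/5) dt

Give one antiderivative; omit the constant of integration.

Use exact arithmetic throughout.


Step 1. Substitute u = exp(t), turning ∫(exp(t)*sin(exp(t))/5) dt into ∫(sin(u)/5) du: now ∫(sin(u)/5) du.
Step 2. Evaluate the standard form: now -cos(u)/5.
Step 3. Substitute back u = exp(t): now -cos(exp(t))/5.
Answer: -cos(exp(t))/5.


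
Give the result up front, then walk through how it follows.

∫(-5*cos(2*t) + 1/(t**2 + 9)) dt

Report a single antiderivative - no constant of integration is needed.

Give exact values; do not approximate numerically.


The answer is -5*sin(2*t)/2 + atan(t/3)/3.
Step 1. Rewrite: now ∫(1/(t**2 + 9)) dt + ∫(-5*cos(2*t)) dt.
Step 2. Evaluate the standard form: now atan(t/3)/3 + ∫(-5*cos(2*t)) dt.
Step 3. Evaluate the standard form: now -5*sin(2*t)/2 + atan(t/3)/3.
Answer: -5*sin(2*t)/2 + atan(t/3)/3.


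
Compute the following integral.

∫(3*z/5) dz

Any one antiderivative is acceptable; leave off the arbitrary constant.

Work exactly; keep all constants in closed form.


Answer: 3*z**2/10.


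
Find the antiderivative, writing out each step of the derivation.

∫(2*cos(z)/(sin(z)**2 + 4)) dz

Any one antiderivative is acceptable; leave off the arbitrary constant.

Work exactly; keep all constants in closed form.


Step 1. Substitute u = sin(z), turning ∫(2*cos(z)/(sin(z)**2 + 4)) dz into ∫(2/(u**2 + 4)) du: now ∫(2/(u**2 + 4)) du.
Step 2. Evaluate the standard form: now atan(u/2).
Step 3. Substitute back u = sin(z): now atan(sin(z)/2).
Answer: atan(sin(z)/2).


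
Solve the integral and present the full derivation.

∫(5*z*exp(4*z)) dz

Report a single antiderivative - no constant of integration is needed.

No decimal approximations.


Step 1. Integrate ∫(5*z*exp(4*z)) dz by parts with u = z, dv = (5*exp(4*z)) dz, so v = 5*exp(4*z)/4: now 5*z*exp(4*z)/4 + ∫(-5*exp(4*z)/4) dz.
Step 2. Evaluate the standard form: now 5*z*exp(4*z)/4 - 5*exp(4*z)/16.
Answer: 5*z*exp(4*z)/4 - 5*exp(4*z)/16.


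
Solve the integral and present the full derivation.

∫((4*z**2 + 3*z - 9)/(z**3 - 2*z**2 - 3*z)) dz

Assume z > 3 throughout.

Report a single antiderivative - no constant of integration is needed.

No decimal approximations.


Step 1. Decompose ∫((4*z**2 + 3*z - 9)/(z**3 - 2*z**2 - 3*z)) dz by partial fractions, (4*z**2 + 3*z - 9)/(z**3 - 2*z**2 - 3*z) = -2/(z + 1) + 3/(z - 3) + 3/z: now ∫(3/z) dz + ∫(3/(z - 3)) dz + ∫(-2/(z + 1)) dz.
Step 2. Evaluate the standard form [assuming z > 3]: now 3*log(z - 3) + ∫(3/z) dz + ∫(-2/(z + 1)) dz.
Step 3. Evaluate the standard form [assuming z > -1]: now 3*log(z - 3) - 2*log(z + 1) + ∫(3/z) dz.
Step 4. Evaluate the standard form [assuming z > 0]: now 3*log(z) + 3*log(z - 3) - 2*log(z + 1).
Answer: 3*log(z) + 3*log(z - 3) - 2*log(z + 1).


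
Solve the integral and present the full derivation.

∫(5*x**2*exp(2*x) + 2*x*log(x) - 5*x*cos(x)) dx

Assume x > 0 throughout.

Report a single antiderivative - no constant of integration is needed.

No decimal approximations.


Step 1. Rewrite: now ∫(2*x*log(x)) dx + ∫(-5*x*cos(x)) dx + ∫(5*x**2*exp(2*x)) dx.
Step 2. Integrate ∫(-5*x*cos(x)) dx by parts with u = x, dv = (-5*cos(x)) dx, so v = -5*sin(x): now -5*x*sin(x) + ∫(2*x*log(x)) dx + ∫(5*x**2*exp(2*x)) dx + ∫(5*sin(x)) dx.
Step 3. Evaluate the standard form: now -5*x*sin(x) - 5*cos(x) + ∫(2*x*log(x)) dx + ∫(5*x**2*exp(2*x)) dx.
Step 4. Integrate ∫(5*x**2*exp(2*x)) dx by parts with u = x**2, dv = (5*exp(2*x)) dx, so v = 5*exp(2*x)/2: now 5*x**2*exp(2*x)/2 - 5*x*sin(x) - 5*cos(x) + ∫(-5*x*exp(2*x)) dx + ∫(2*x*log(x)) dx.
Step 5. Integrate ∫(-5*x*exp(2*x)) dx by parts with u = x, dv = (-5*exp(2*x)) dx, so v = -5*exp(2*x)/2: now 5*x**2*exp(2*x)/2 - 5*x*exp(2*x)/2 - 5*x*sin(x) - 5*cos(x) + ∫(2*x*log(x)) dx + ∫(5*exp(2*x)/2) dx.
Step 6. Evaluate the standard form: now 5*x**2*exp(2*x)/2 - 5*x*exp(2*x)/2 - 5*x*sin(x) + 5*exp(2*x)/4 - 5*cos(x) + ∫(2*x*log(x)) dx.
Step 7. Integrate ∫(2*x*log(x)) dx by parts with u = log(x), dv = (2*x) dx, so v = x**2 [assuming x > 0]: now 5*x**2*exp(2*x)/2 + x**2*log(x) - 5*x*exp(2*x)/2 - 5*x*sin(x) + 5*exp(2*x)/4 - 5*cos(x) + ∫(-x) dx.
Step 8. Evaluate the standard form: now 5*x**2*exp(2*x)/2 + x**2*log(x) - x**2/2 - 5*x*exp(2*x)/2 - 5*x*sin(x) + 5*exp(2*x)/4 - 5*cos(x).
Answer: 5*x**2*exp(2*x)/2 + x**2*log(x) - x**2/2 - 5*x*exp(2*x)/2 - 5*x*sin(x) + 5*exp(2*x)/4 - 5*cos(x).


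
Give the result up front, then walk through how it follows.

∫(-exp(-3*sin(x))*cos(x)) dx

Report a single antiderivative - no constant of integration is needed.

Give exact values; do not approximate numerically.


The answer is exp(-3*sin(x))/3.
Step 1. Substitute u = sin(x), turning ∫(-exp(-3*sin(x))*cos(x)) dx into ∫(-exp(-3*u)) du: now ∫(-exp(-3*u)) du.
Step 2. Evaluate the standard form: now exp(-3*u)/3.
Step 3. Substitute back u = sin(x): now exp(-3*sin(x))/3.
Answer: exp(-3*sin(x))/3.


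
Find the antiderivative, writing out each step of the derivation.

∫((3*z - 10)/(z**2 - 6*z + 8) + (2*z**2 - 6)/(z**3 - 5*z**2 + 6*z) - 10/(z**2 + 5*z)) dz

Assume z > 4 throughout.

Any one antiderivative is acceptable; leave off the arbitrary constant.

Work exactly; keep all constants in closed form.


Step 1. Rewrite: now ∫((3*z - 10)/(z**2 - 6*z + 8)) dz + ∫((2*z**2 - 6)/(z**3 - 5*z**2 + 6*z)) dz + ∫(-10/(z**2 + 5*z)) dz.
Step 2. Decompose ∫(-10/(z**2 + 5*z)) dz by partial fractions, -10/(z**2 + 5*z) = 2/(z + 5) - 2/z: now ∫(-2/z) dz + ∫((3*z - 10)/(z**2 - 6*z + 8)) dz + ∫((2*z**2 - 6)/(z**3 - 5*z**2 + 6*z)) dz + ∫(2/(z + 5)) dz.
Step 3. Evaluate the standard form [assuming z > 0]: now -2*log(z) + ∫((3*z - 10)/(z**2 - 6*z + 8)) dz + ∫((2*z**2 - 6)/(z**3 - 5*z**2 + 6*z)) dz + ∫(2/(z + 5)) dz.
Step 4. Evaluate the standard form [assuming z > -5]: now -2*log(z) + 2*log(z + 5) + ∫((3*z - 10)/(z**2 - 6*z + 8)) dz + ∫((2*z**2 - 6)/(z**3 - 5*z**2 + 6*z)) dz.
Step 5. Decompose ∫((3*z - 10)/(z**2 - 6*z + 8)) dz by partial fractions, (3*z - 10)/(z**2 - 6*z + 8) = 2/(z - 2) + 1/(z - 4): now -2*log(z) + 2*log(z + 5) + ∫((2*z**2 - 6)/(z**3 - 5*z**2 + 6*z)) dz + ∫(1/(z - 4)) dz + ∫(2/(z - 2)) dz.
Step 6. Evaluate the standard form [assuming z > 4]: now -2*log(z) + log(z - 4) + 2*log(z + 5) + ∫((2*z**2 - 6)/(z**3 - 5*z**2 + 6*z)) dz + ∫(2/(z - 2)) dz.
Step 7. Evaluate the standard form [assuming z > 2]: now -2*log(z) + log(z - 4) + 2*log(z - 2) + 2*log(z + 5) + ∫((2*z**2 - 6)/(z**3 - 5*z**2 + 6*z)) dz.
Step 8. Decompose ∫((2*z**2 - 6)/(z**3 - 5*z**2 + 6*z)) dz by partial fractions, (2*z**2 - 6)/(z**3 - 5*z**2 + 6*z) = -1/(z - 2) + 4/(z - 3) - 1/z: now -2*log(z) + log(z - 4) + 2*log(z - 2) + 2*log(z + 5) + ∫(-1/z) dz + ∫(4/(z - 3)) dz + ∫(-1/(z - 2)) dz.
Step 9. Evaluate the standard form [assuming z > 3]: now -2*log(z) + log(z - 4) + 4*log(z - 3) + 2*log(z - 2) + 2*log(z + 5) + ∫(-1/z) dz + ∫(-1/(z - 2)) dz.
Step 10. Evaluate the standard form [assuming z > 2]: now -2*log(z) + log(z - 4) + 4*log(z - 3) + log(z - 2) + 2*log(z + 5) + ∫(-1/z) dz.
Step 11. Evaluate the standard form [assuming z > 0]: now -3*log(z) + log(z - 4) + 4*log(z - 3) + log(z - 2) + 2*log(z + 5).
Answer: -3*log(z) + log(z - 4) + 4*log(z - 3) + log(z - 2) + 2*log(z + 5).


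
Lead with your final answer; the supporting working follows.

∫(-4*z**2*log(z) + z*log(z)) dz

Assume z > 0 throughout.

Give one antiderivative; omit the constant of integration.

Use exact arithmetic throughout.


The answer is -4*z**3*log(z)/3 + 4*z**3/9 + z**2*log(z)/2 - z**2/4.
Step 1. Rewrite: now ∫(z*log(z)) dz + ∫(-4*z**2*log(z)) dz.
Step 2. Integrate ∫(-4*z**2*log(z)) dz by parts with u = log(z), dv = (-4*z**2) dz, so v = -4*z**3/3 [assuming z > 0]: now -4*z**3*log(z)/3 + ∫(4*z**2/3) dz + ∫(z*log(z)) dz.
Step 3. Evaluate the standard form: now -4*z**3*log(z)/3 + 4*z**3/9 + ∫(z*log(z)) dz.
Step 4. Integrate ∫(z*log(z)) dz by parts with u = log(z), dv = (z) dz, so v = z**2/2 [assuming z > 0]: now -4*z**3*log(z)/3 + 4*z**3/9 + z**2*log(z)/2 + ∫(-z/2) dz.
Step 5. Evaluate the standard form: now -4*z**3*log(z)/3 + 4*z**3/9 + z**2*log(z)/2 - z**2/4.
Answer: -4*z**3*log(z)/3 + 4*z**3/9 + z**2*log(z)/2 - z**2/4.


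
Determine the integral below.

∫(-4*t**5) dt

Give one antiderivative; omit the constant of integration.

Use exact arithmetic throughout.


Answer: -2*t**6/3.


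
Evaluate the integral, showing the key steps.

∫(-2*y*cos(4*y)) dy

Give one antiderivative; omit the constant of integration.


Step 1. Integrate ∫(-2*y*cos(4*y)) dy by parts with u = y, dv = (-2*cos(4*y)) dy, so v = -sin(4*y)/2: now -y*sin(4*y)/2 + ∫(sin(4*y)/2) dy.
Step 2. Evaluate the standard form: now -y*sin(4*y)/2 - cos(4*y)/8.
Answer: -y*sin(4*y)/2 - cos(4*y)/8.


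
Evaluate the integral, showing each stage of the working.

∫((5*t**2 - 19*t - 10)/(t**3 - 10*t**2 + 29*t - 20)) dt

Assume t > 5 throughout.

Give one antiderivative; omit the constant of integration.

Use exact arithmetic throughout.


Step 1. Decompose ∫((5*t**2 - 19*t - 10)/(t**3 - 10*t**2 + 29*t - 20)) dt by partial fractions, (5*t**2 - 19*t - 10)/(t**3 - 10*t**2 + 29*t - 20) = -2/(t - 1) + 2/(t - 4) + 5/(t - 5): now ∫(5/(t - 5)) dt + ∫(2/(t - 4)) dt + ∫(-2/(t - 1)) dt.
Step 2. Evaluate the standard form [assuming t > 1]: now -2*log(t - 1) + ∫(5/(t - 5)) dt + ∫(2/(t - 4)) dt.
Step 3. Evaluate the standard form [assuming t > 5]: now 5*log(t - 5) - 2*log(t - 1) + ∫(2/(t - 4)) dt.
Step 4. Evaluate the standard form [assuming t > 4]: now 5*log(t - 5) + 2*log(t - 4) - 2*log(t - 1).
Answer: 5*log(t - 5) + 2*log(t - 4) - 2*log(t - 1).


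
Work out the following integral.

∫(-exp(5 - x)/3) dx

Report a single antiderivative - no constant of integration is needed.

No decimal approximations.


Answer: exp(5 - x)/3.


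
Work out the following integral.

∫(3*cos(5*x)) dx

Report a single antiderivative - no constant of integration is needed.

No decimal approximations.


Answer: 3*sin(5*x)/5.


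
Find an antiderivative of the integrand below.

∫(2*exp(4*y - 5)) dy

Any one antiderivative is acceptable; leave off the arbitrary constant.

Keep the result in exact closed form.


Answer: exp(4*y - 5)/2.


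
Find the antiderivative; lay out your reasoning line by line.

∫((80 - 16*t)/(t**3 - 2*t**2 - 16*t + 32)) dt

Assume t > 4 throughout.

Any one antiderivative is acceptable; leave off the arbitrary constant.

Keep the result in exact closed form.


Step 1. Decompose ∫((80 - 16*t)/(t**3 - 2*t**2 - 16*t + 32)) dt by partial fractions, (80 - 16*t)/(t**3 - 2*t**2 - 16*t + 32) = 3/(t + 4) - 4/(t - 2) + 1/(t - 4): now ∫(1/(t - 4)) dt + ∫(-4/(t - 2)) dt + ∫(3/(t + 4)) dt.
Step 2. Evaluate the standard form [assuming t > -4]: now 3*log(t + 4) + ∫(1/(t - 4)) dt + ∫(-4/(t - 2)) dt.
Step 3. Evaluate the standard form [assuming t > 2]: now -4*log(t - 2) + 3*log(t + 4) + ∫(1/(t - 4)) dt.
Step 4. Evaluate the standard form [assuming t > 4]: now log(t - 4) - 4*log(t - 2) + 3*log(t + 4).
Answer: log(t - 4) - 4*log(t - 2) + 3*log(t + 4).


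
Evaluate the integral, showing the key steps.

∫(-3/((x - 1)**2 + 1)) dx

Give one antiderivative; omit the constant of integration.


Step 1. Substitute u = x - 1, turning ∫(-3/((x - 1)**2 + 1)) dx into ∫(-3/(u**2 + 1)) du: now ∫(-3/(u**2 + 1)) du.
Step 2. Evaluate the standard form: now -3*atan(u).
Step 3. Substitute back u = x - 1: now -3*atan(x - 1).
Answer: -3*atan(x - 1).


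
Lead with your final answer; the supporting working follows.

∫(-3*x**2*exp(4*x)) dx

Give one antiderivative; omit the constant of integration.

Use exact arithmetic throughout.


The answer is -3*x**2*exp(4*x)/4 + 3*x*exp(4*x)/8 - 3*exp(4*x)/32.
Step 1. Integrate ∫(-3*x**2*exp(4*x)) dx by parts with u = x**2, dv = (-3*exp(4*x)) dx, so v = -3*exp(4*x)/4: now -3*x**2*exp(4*x)/4 + ∫(3*x*exp(4*x)/2) dx.
Step 2. Integrate ∫(3*x*exp(4*x)/2) dx by parts with u = x, dv = (3*exp(4*x)/2) dx, so v = 3*exp(4*x)/8: now -3*x**2*exp(4*x)/4 + 3*x*exp(4*x)/8 + ∫(-3*exp(4*x)/8) dx.
Step 3. Evaluate the standard form: now -3*x**2*exp(4*x)/4 + 3*x*exp(4*x)/8 - 3*exp(4*x)/32.
Answer: -3*x**2*exp(4*x)/4 + 3*x*exp(4*x)/8 - 3*exp(4*x)/32.


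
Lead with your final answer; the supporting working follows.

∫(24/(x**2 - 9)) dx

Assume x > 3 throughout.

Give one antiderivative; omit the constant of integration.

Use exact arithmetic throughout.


The answer is 4*log(x - 3) - 4*log(x + 3).
Step 1. Decompose ∫(24/(x**2 - 9)) dx by partial fractions, 24/(x**2 - 9) = -4/(x + 3) + 4/(x - 3): now ∫(4/(x - 3)) dx + ∫(-4/(x + 3)) dx.
Step 2. Evaluate the standard form [assuming x > -3]: now -4*log(x + 3) + ∫(4/(x - 3)) dx.
Step 3. Evaluate the standard form [assuming x > 3]: now 4*log(x - 3) - 4*log(x + 3).
Answer: 4*log(x - 3) - 4*log(x + 3).


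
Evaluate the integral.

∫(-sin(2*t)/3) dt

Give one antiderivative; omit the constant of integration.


Answer: cos(2*t)/6.


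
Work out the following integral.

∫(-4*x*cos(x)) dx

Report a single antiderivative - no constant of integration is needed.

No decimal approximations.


Answer: -4*x*sin(x) - 4*cos(x).


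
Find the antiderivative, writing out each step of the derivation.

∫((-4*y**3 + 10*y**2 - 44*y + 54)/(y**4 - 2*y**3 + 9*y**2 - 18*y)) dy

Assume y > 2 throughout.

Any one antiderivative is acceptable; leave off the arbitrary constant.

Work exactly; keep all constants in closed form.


Step 1. Decompose ∫((-4*y**3 + 10*y**2 - 44*y + 54)/(y**4 - 2*y**3 + 9*y**2 - 18*y)) dy by partial fractions, (-4*y**3 + 10*y**2 - 44*y + 54)/(y**4 - 2*y**3 + 9*y**2 - 18*y) = 4/(y**2 + 9) - 1/(y - 2) - 3/y: now ∫(-3/y) dy + ∫(-1/(y - 2)) dy + ∫(4/(y**2 + 9)) dy.
Step 2. Evaluate the standard form [assuming y > 0]: now -3*log(y) + ∫(-1/(y - 2)) dy + ∫(4/(y**2 + 9)) dy.
Step 3. Evaluate the standard form [assuming y > 2]: now -3*log(y) - log(y - 2) + ∫(4/(y**2 + 9)) dy.
Step 4. Evaluate the standard form: now -3*log(y) - log(y - 2) + 4*atan(y/3)/3.
Answer: -3*log(y) - log(y - 2) + 4*atan(y/3)/3.


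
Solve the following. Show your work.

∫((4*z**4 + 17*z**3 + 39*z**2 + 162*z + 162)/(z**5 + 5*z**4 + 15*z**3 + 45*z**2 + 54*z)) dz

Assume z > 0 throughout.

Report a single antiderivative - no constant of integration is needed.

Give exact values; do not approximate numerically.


Step 1. Decompose ∫((4*z**4 + 17*z**3 + 39*z**2 + 162*z + 162)/(z**5 + 5*z**4 + 15*z**3 + 45*z**2 + 54*z)) dz by partial fractions, (4*z**4 + 17*z**3 + 39*z**2 + 162*z + 162)/(z**5 + 5*z**4 + 15*z**3 + 45*z**2 + 54*z) = -3/(z**2 + 9) - 2/(z + 3) + 3/(z + 2) + 3/z: now ∫(3/z) dz + ∫(3/(z + 2)) dz + ∫(-2/(z + 3)) dz + ∫(-3/(z**2 + 9)) dz.
Step 2. Evaluate the standard form [assuming z > 0]: now 3*log(z) + ∫(3/(z + 2)) dz + ∫(-2/(z + 3)) dz + ∫(-3/(z**2 + 9)) dz.
Step 3. Evaluate the standard form [assuming z > -3]: now 3*log(z) - 2*log(z + 3) + ∫(3/(z + 2)) dz + ∫(-3/(z**2 + 9)) dz.
Step 4. Evaluate the standard form [assuming z > -2]: now 3*log(z) + 3*log(z + 2) - 2*log(z + 3) + ∫(-3/(z**2 + 9)) dz.
Step 5. Evaluate the standard form: now 3*log(z) + 3*log(z + 2) - 2*log(z + 3) - atan(z/3).
Answer: 3*log(z) + 3*log(z + 2) - 2*log(z + 3) - atan(z/3).


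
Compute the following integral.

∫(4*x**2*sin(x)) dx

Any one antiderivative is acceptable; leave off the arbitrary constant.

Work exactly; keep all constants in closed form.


Answer: -4*x**2*cos(x) + 8*x*sin(x) + 8*cos(x).


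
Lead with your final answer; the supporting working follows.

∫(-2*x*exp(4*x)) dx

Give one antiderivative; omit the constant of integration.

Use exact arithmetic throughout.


The answer is -x*exp(4*x)/2 + exp(4*x)/8.
Step 1. Integrate ∫(-2*x*exp(4*x)) dx by parts with u = x, dv = (-2*exp(4*x)) dx, so v = -exp(4*x)/2: now -x*exp(4*x)/2 + ∫(exp(4*x)/2) dx.
Step 2. Evaluate the standard form: now -x*exp(4*x)/2 + exp(4*x)/8.
Answer: -x*exp(4*x)/2 + exp(4*x)/8.


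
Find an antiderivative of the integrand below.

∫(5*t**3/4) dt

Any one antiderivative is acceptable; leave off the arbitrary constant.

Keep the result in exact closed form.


Answer: 5*t**4/16.


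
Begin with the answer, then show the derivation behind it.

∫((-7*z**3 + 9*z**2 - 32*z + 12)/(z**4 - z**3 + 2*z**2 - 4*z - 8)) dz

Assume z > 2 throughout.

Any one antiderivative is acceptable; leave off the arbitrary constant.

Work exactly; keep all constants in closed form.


The answer is -3*log(z - 2) - 4*log(z + 1) + 2*atan(z/2).
Step 1. Decompose ∫((-7*z**3 + 9*z**2 - 32*z + 12)/(z**4 - z**3 + 2*z**2 - 4*z - 8)) dz by partial fractions, (-7*z**3 + 9*z**2 - 32*z + 12)/(z**4 - z**3 + 2*z**2 - 4*z - 8) = 4/(z**2 + 4) - 4/(z + 1) - 3/(z - 2): now ∫(-3/(z - 2)) dz + ∫(-4/(z + 1)) dz + ∫(4/(z**2 + 4)) dz.
Step 2. Evaluate the standard form [assuming z > 2]: now -3*log(z - 2) + ∫(-4/(z + 1)) dz + ∫(4/(z**2 + 4)) dz.
Step 3. Evaluate the standard form [assuming z > -1]: now -3*log(z - 2) - 4*log(z + 1) + ∫(4/(z**2 + 4)) dz.
Step 4. Evaluate the standard form: now -3*log(z - 2) - 4*log(z + 1) + 2*atan(z/2).
Answer: -3*log(z - 2) - 4*log(z + 1) + 2*atan(z/2).


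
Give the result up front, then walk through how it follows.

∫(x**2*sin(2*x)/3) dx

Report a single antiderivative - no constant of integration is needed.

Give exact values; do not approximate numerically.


The answer is -x**2*cos(2*x)/6 + x*sin(2*x)/6 + cos(2*x)/12.
Step 1. Integrate ∫(x**2*sin(2*x)/3) dx by parts with u = x**2, dv = (sin(2*x)/3) dx, so v = -cos(2*x)/6: now -x**2*cos(2*x)/6 + ∫(x*cos(2*x)/3) dx.
Step 2. Integrate ∫(x*cos(2*x)/3) dx by parts with u = x, dv = (cos(2*x)/3) dx, so v = sin(2*x)/6: now -x**2*cos(2*x)/6 + x*sin(2*x)/6 + ∫(-sin(2*x)/6) dx.
Step 3. Evaluate the standard form: now -x**2*cos(2*x)/6 + x*sin(2*x)/6 + cos(2*x)/12.
Answer: -x**2*cos(2*x)/6 + x*sin(2*x)/6 + cos(2*x)/12.


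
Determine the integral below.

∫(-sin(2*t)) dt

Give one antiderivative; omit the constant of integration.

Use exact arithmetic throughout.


Answer: cos(2*t)/2.


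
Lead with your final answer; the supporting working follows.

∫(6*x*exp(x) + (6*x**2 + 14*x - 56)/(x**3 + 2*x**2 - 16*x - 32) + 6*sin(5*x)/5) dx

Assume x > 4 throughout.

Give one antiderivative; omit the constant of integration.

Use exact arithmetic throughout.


The answer is 6*x*exp(x) - 6*exp(x) + 2*log(x - 4) + 5*log(x + 2) - log(x + 4) - 6*cos(5*x)/25.
Step 1. Rewrite: now ∫(6*x*exp(x)) dx + ∫((6*x**2 + 14*x - 56)/(x**3 + 2*x**2 - 16*x - 32)) dx + ∫(6*sin(5*x)/5) dx.
Step 2. Decompose ∫((6*x**2 + 14*x - 56)/(x**3 + 2*x**2 - 16*x - 32)) dx by partial fractions, (6*x**2 + 14*x - 56)/(x**3 + 2*x**2 - 16*x - 32) = -1/(x + 4) + 5/(x + 2) + 2/(x - 4): now ∫(6*x*exp(x)) dx + ∫(2/(x - 4)) dx + ∫(5/(x + 2)) dx + ∫(-1/(x + 4)) dx + ∫(6*sin(5*x)/5) dx.
Step 3. Evaluate the standard form [assuming x > 4]: now 2*log(x - 4) + ∫(6*x*exp(x)) dx + ∫(5/(x + 2)) dx + ∫(-1/(x + 4)) dx + ∫(6*sin(5*x)/5) dx.
Step 4. Evaluate the standard form [assuming x > -4]: now 2*log(x - 4) - log(x + 4) + ∫(6*x*exp(x)) dx + ∫(5/(x + 2)) dx + ∫(6*sin(5*x)/5) dx.
Step 5. Evaluate the standard form [assuming x > -2]: now 2*log(x - 4) + 5*log(x + 2) - log(x + 4) + ∫(6*x*exp(x)) dx + ∫(6*sin(5*x)/5) dx.
Step 6. Evaluate the standard form: now 2*log(x - 4) + 5*log(x + 2) - log(x + 4) - 6*cos(5*x)/25 + ∫(6*x*exp(x)) dx.
Step 7. Integrate ∫(6*x*exp(x)) dx by parts with u = x, dv = (6*exp(x)) dx, so v = 6*exp(x): now 6*x*exp(x) + 2*log(x - 4) + 5*log(x + 2) - log(x + 4) - 6*cos(5*x)/25 + ∫(-6*exp(x)) dx.
Step 8. Evaluate the standard form: now 6*x*exp(x) - 6*exp(x) + 2*log(x - 4) + 5*log(x + 2) - log(x + 4) - 6*cos(5*x)/25.
Answer: 6*x*exp(x) - 6*exp(x) + 2*log(x - 4) + 5*log(x + 2) - log(x + 4) - 6*cos(5*x)/25.


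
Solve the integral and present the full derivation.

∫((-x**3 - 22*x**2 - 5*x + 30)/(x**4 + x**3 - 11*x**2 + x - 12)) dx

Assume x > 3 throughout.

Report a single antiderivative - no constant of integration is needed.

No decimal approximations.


Step 1. Decompose ∫((-x**3 - 22*x**2 - 5*x + 30)/(x**4 + x**3 - 11*x**2 + x - 12)) dx by partial fractions, (-x**3 - 22*x**2 - 5*x + 30)/(x**4 + x**3 - 11*x**2 + x - 12) = -4/(x**2 + 1) + 2/(x + 4) - 3/(x - 3): now ∫(-3/(x - 3)) dx + ∫(2/(x + 4)) dx + ∫(-4/(x**2 + 1)) dx.
Step 2. Evaluate the standard form [assuming x > 3]: now -3*log(x - 3) + ∫(2/(x + 4)) dx + ∫(-4/(x**2 + 1)) dx.
Step 3. Evaluate the standard form [assuming x > -4]: now -3*log(x - 3) + 2*log(x + 4) + ∫(-4/(x**2 + 1)) dx.
Step 4. Evaluate the standard form: now -3*log(x - 3) + 2*log(x + 4) - 4*atan(x).
Answer: -3*log(x - 3) + 2*log(x + 4) - 4*atan(x).
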